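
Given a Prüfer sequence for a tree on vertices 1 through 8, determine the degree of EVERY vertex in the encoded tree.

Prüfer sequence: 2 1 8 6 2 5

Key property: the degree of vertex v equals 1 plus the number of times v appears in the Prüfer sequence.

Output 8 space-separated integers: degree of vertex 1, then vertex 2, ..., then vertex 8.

p_1 = 2: count[2] becomes 1
p_2 = 1: count[1] becomes 1
p_3 = 8: count[8] becomes 1
p_4 = 6: count[6] becomes 1
p_5 = 2: count[2] becomes 2
p_6 = 5: count[5] becomes 1
Degrees (1 + count): deg[1]=1+1=2, deg[2]=1+2=3, deg[3]=1+0=1, deg[4]=1+0=1, deg[5]=1+1=2, deg[6]=1+1=2, deg[7]=1+0=1, deg[8]=1+1=2

Answer: 2 3 1 1 2 2 1 2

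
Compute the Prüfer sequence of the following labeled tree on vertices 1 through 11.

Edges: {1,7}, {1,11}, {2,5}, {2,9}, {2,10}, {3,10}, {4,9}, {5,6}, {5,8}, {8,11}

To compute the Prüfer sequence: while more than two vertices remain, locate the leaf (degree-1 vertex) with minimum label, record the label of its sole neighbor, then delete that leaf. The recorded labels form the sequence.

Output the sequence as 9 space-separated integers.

Step 1: leaves = {3,4,6,7}. Remove smallest leaf 3, emit neighbor 10.
Step 2: leaves = {4,6,7,10}. Remove smallest leaf 4, emit neighbor 9.
Step 3: leaves = {6,7,9,10}. Remove smallest leaf 6, emit neighbor 5.
Step 4: leaves = {7,9,10}. Remove smallest leaf 7, emit neighbor 1.
Step 5: leaves = {1,9,10}. Remove smallest leaf 1, emit neighbor 11.
Step 6: leaves = {9,10,11}. Remove smallest leaf 9, emit neighbor 2.
Step 7: leaves = {10,11}. Remove smallest leaf 10, emit neighbor 2.
Step 8: leaves = {2,11}. Remove smallest leaf 2, emit neighbor 5.
Step 9: leaves = {5,11}. Remove smallest leaf 5, emit neighbor 8.
Done: 2 vertices remain (8, 11). Sequence = [10 9 5 1 11 2 2 5 8]

Answer: 10 9 5 1 11 2 2 5 8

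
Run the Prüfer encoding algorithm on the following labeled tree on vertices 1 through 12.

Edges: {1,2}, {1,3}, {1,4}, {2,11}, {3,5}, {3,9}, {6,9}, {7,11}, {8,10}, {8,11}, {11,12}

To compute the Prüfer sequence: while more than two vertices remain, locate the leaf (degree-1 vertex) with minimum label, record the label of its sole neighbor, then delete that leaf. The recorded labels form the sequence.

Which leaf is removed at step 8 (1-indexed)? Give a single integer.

Step 1: current leaves = {4,5,6,7,10,12}. Remove leaf 4 (neighbor: 1).
Step 2: current leaves = {5,6,7,10,12}. Remove leaf 5 (neighbor: 3).
Step 3: current leaves = {6,7,10,12}. Remove leaf 6 (neighbor: 9).
Step 4: current leaves = {7,9,10,12}. Remove leaf 7 (neighbor: 11).
Step 5: current leaves = {9,10,12}. Remove leaf 9 (neighbor: 3).
Step 6: current leaves = {3,10,12}. Remove leaf 3 (neighbor: 1).
Step 7: current leaves = {1,10,12}. Remove leaf 1 (neighbor: 2).
Step 8: current leaves = {2,10,12}. Remove leaf 2 (neighbor: 11).

Answer: 2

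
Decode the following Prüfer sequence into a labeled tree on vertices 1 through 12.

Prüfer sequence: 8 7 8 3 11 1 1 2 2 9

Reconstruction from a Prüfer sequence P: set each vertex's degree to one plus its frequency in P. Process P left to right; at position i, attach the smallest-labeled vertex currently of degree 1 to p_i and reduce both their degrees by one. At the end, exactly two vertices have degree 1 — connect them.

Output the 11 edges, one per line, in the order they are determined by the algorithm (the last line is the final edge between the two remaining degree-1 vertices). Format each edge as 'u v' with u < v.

Initial degrees: {1:3, 2:3, 3:2, 4:1, 5:1, 6:1, 7:2, 8:3, 9:2, 10:1, 11:2, 12:1}
Step 1: smallest deg-1 vertex = 4, p_1 = 8. Add edge {4,8}. Now deg[4]=0, deg[8]=2.
Step 2: smallest deg-1 vertex = 5, p_2 = 7. Add edge {5,7}. Now deg[5]=0, deg[7]=1.
Step 3: smallest deg-1 vertex = 6, p_3 = 8. Add edge {6,8}. Now deg[6]=0, deg[8]=1.
Step 4: smallest deg-1 vertex = 7, p_4 = 3. Add edge {3,7}. Now deg[7]=0, deg[3]=1.
Step 5: smallest deg-1 vertex = 3, p_5 = 11. Add edge {3,11}. Now deg[3]=0, deg[11]=1.
Step 6: smallest deg-1 vertex = 8, p_6 = 1. Add edge {1,8}. Now deg[8]=0, deg[1]=2.
Step 7: smallest deg-1 vertex = 10, p_7 = 1. Add edge {1,10}. Now deg[10]=0, deg[1]=1.
Step 8: smallest deg-1 vertex = 1, p_8 = 2. Add edge {1,2}. Now deg[1]=0, deg[2]=2.
Step 9: smallest deg-1 vertex = 11, p_9 = 2. Add edge {2,11}. Now deg[11]=0, deg[2]=1.
Step 10: smallest deg-1 vertex = 2, p_10 = 9. Add edge {2,9}. Now deg[2]=0, deg[9]=1.
Final: two remaining deg-1 vertices are 9, 12. Add edge {9,12}.

Answer: 4 8
5 7
6 8
3 7
3 11
1 8
1 10
1 2
2 11
2 9
9 12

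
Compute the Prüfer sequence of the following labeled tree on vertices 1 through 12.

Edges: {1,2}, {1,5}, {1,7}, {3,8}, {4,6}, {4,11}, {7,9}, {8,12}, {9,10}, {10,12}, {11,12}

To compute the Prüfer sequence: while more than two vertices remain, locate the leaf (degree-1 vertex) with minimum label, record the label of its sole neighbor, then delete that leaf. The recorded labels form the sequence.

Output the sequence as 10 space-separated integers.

Answer: 1 8 1 7 4 11 9 12 10 12

Derivation:
Step 1: leaves = {2,3,5,6}. Remove smallest leaf 2, emit neighbor 1.
Step 2: leaves = {3,5,6}. Remove smallest leaf 3, emit neighbor 8.
Step 3: leaves = {5,6,8}. Remove smallest leaf 5, emit neighbor 1.
Step 4: leaves = {1,6,8}. Remove smallest leaf 1, emit neighbor 7.
Step 5: leaves = {6,7,8}. Remove smallest leaf 6, emit neighbor 4.
Step 6: leaves = {4,7,8}. Remove smallest leaf 4, emit neighbor 11.
Step 7: leaves = {7,8,11}. Remove smallest leaf 7, emit neighbor 9.
Step 8: leaves = {8,9,11}. Remove smallest leaf 8, emit neighbor 12.
Step 9: leaves = {9,11}. Remove smallest leaf 9, emit neighbor 10.
Step 10: leaves = {10,11}. Remove smallest leaf 10, emit neighbor 12.
Done: 2 vertices remain (11, 12). Sequence = [1 8 1 7 4 11 9 12 10 12]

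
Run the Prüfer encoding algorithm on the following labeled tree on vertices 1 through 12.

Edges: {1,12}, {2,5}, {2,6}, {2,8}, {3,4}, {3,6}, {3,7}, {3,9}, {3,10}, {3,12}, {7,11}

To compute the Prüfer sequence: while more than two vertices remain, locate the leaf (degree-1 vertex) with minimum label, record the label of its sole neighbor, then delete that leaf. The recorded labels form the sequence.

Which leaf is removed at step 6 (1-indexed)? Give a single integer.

Answer: 6

Derivation:
Step 1: current leaves = {1,4,5,8,9,10,11}. Remove leaf 1 (neighbor: 12).
Step 2: current leaves = {4,5,8,9,10,11,12}. Remove leaf 4 (neighbor: 3).
Step 3: current leaves = {5,8,9,10,11,12}. Remove leaf 5 (neighbor: 2).
Step 4: current leaves = {8,9,10,11,12}. Remove leaf 8 (neighbor: 2).
Step 5: current leaves = {2,9,10,11,12}. Remove leaf 2 (neighbor: 6).
Step 6: current leaves = {6,9,10,11,12}. Remove leaf 6 (neighbor: 3).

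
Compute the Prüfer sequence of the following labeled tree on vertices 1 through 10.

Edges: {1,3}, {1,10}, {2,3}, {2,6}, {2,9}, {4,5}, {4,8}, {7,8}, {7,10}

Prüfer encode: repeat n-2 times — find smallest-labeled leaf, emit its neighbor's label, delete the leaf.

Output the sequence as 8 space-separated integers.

Step 1: leaves = {5,6,9}. Remove smallest leaf 5, emit neighbor 4.
Step 2: leaves = {4,6,9}. Remove smallest leaf 4, emit neighbor 8.
Step 3: leaves = {6,8,9}. Remove smallest leaf 6, emit neighbor 2.
Step 4: leaves = {8,9}. Remove smallest leaf 8, emit neighbor 7.
Step 5: leaves = {7,9}. Remove smallest leaf 7, emit neighbor 10.
Step 6: leaves = {9,10}. Remove smallest leaf 9, emit neighbor 2.
Step 7: leaves = {2,10}. Remove smallest leaf 2, emit neighbor 3.
Step 8: leaves = {3,10}. Remove smallest leaf 3, emit neighbor 1.
Done: 2 vertices remain (1, 10). Sequence = [4 8 2 7 10 2 3 1]

Answer: 4 8 2 7 10 2 3 1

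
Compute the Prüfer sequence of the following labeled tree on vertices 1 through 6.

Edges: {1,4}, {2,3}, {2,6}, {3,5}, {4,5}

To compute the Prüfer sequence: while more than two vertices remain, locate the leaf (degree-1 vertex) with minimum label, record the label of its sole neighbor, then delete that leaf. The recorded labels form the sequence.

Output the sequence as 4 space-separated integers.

Step 1: leaves = {1,6}. Remove smallest leaf 1, emit neighbor 4.
Step 2: leaves = {4,6}. Remove smallest leaf 4, emit neighbor 5.
Step 3: leaves = {5,6}. Remove smallest leaf 5, emit neighbor 3.
Step 4: leaves = {3,6}. Remove smallest leaf 3, emit neighbor 2.
Done: 2 vertices remain (2, 6). Sequence = [4 5 3 2]

Answer: 4 5 3 2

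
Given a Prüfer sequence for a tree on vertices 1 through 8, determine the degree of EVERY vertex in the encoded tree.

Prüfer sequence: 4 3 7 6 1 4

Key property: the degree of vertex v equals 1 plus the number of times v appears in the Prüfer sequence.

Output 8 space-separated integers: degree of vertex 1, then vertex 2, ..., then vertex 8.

Answer: 2 1 2 3 1 2 2 1

Derivation:
p_1 = 4: count[4] becomes 1
p_2 = 3: count[3] becomes 1
p_3 = 7: count[7] becomes 1
p_4 = 6: count[6] becomes 1
p_5 = 1: count[1] becomes 1
p_6 = 4: count[4] becomes 2
Degrees (1 + count): deg[1]=1+1=2, deg[2]=1+0=1, deg[3]=1+1=2, deg[4]=1+2=3, deg[5]=1+0=1, deg[6]=1+1=2, deg[7]=1+1=2, deg[8]=1+0=1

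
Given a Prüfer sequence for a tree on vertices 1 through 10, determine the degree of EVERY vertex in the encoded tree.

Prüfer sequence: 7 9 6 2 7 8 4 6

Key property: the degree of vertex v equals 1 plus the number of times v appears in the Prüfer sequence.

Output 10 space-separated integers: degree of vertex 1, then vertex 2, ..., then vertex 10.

p_1 = 7: count[7] becomes 1
p_2 = 9: count[9] becomes 1
p_3 = 6: count[6] becomes 1
p_4 = 2: count[2] becomes 1
p_5 = 7: count[7] becomes 2
p_6 = 8: count[8] becomes 1
p_7 = 4: count[4] becomes 1
p_8 = 6: count[6] becomes 2
Degrees (1 + count): deg[1]=1+0=1, deg[2]=1+1=2, deg[3]=1+0=1, deg[4]=1+1=2, deg[5]=1+0=1, deg[6]=1+2=3, deg[7]=1+2=3, deg[8]=1+1=2, deg[9]=1+1=2, deg[10]=1+0=1

Answer: 1 2 1 2 1 3 3 2 2 1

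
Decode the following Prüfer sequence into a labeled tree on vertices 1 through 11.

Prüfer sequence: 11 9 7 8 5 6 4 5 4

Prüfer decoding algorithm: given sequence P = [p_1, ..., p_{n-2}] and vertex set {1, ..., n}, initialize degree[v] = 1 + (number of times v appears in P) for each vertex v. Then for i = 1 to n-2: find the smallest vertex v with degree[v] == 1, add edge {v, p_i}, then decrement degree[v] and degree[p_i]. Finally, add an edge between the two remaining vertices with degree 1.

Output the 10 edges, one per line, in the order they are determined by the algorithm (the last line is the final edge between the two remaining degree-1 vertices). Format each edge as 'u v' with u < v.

Initial degrees: {1:1, 2:1, 3:1, 4:3, 5:3, 6:2, 7:2, 8:2, 9:2, 10:1, 11:2}
Step 1: smallest deg-1 vertex = 1, p_1 = 11. Add edge {1,11}. Now deg[1]=0, deg[11]=1.
Step 2: smallest deg-1 vertex = 2, p_2 = 9. Add edge {2,9}. Now deg[2]=0, deg[9]=1.
Step 3: smallest deg-1 vertex = 3, p_3 = 7. Add edge {3,7}. Now deg[3]=0, deg[7]=1.
Step 4: smallest deg-1 vertex = 7, p_4 = 8. Add edge {7,8}. Now deg[7]=0, deg[8]=1.
Step 5: smallest deg-1 vertex = 8, p_5 = 5. Add edge {5,8}. Now deg[8]=0, deg[5]=2.
Step 6: smallest deg-1 vertex = 9, p_6 = 6. Add edge {6,9}. Now deg[9]=0, deg[6]=1.
Step 7: smallest deg-1 vertex = 6, p_7 = 4. Add edge {4,6}. Now deg[6]=0, deg[4]=2.
Step 8: smallest deg-1 vertex = 10, p_8 = 5. Add edge {5,10}. Now deg[10]=0, deg[5]=1.
Step 9: smallest deg-1 vertex = 5, p_9 = 4. Add edge {4,5}. Now deg[5]=0, deg[4]=1.
Final: two remaining deg-1 vertices are 4, 11. Add edge {4,11}.

Answer: 1 11
2 9
3 7
7 8
5 8
6 9
4 6
5 10
4 5
4 11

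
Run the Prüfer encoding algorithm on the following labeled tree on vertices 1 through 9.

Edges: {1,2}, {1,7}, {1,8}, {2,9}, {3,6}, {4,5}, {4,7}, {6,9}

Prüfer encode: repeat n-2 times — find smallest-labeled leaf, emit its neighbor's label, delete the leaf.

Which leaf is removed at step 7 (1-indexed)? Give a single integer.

Step 1: current leaves = {3,5,8}. Remove leaf 3 (neighbor: 6).
Step 2: current leaves = {5,6,8}. Remove leaf 5 (neighbor: 4).
Step 3: current leaves = {4,6,8}. Remove leaf 4 (neighbor: 7).
Step 4: current leaves = {6,7,8}. Remove leaf 6 (neighbor: 9).
Step 5: current leaves = {7,8,9}. Remove leaf 7 (neighbor: 1).
Step 6: current leaves = {8,9}. Remove leaf 8 (neighbor: 1).
Step 7: current leaves = {1,9}. Remove leaf 1 (neighbor: 2).

Answer: 1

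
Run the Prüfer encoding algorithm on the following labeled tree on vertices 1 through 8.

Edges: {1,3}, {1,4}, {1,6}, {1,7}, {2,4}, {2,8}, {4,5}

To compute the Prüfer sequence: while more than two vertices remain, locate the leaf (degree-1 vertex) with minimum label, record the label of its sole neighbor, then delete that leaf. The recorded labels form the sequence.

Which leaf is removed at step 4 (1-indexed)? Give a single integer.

Step 1: current leaves = {3,5,6,7,8}. Remove leaf 3 (neighbor: 1).
Step 2: current leaves = {5,6,7,8}. Remove leaf 5 (neighbor: 4).
Step 3: current leaves = {6,7,8}. Remove leaf 6 (neighbor: 1).
Step 4: current leaves = {7,8}. Remove leaf 7 (neighbor: 1).

Answer: 7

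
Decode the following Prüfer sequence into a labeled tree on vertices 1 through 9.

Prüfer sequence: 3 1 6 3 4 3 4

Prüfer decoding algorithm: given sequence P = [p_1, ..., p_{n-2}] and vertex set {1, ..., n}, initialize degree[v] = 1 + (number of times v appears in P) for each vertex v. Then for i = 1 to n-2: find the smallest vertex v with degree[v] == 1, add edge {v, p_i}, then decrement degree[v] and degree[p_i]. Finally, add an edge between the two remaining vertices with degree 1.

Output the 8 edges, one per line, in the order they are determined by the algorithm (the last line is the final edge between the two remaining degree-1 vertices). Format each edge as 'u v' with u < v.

Answer: 2 3
1 5
1 6
3 6
4 7
3 8
3 4
4 9

Derivation:
Initial degrees: {1:2, 2:1, 3:4, 4:3, 5:1, 6:2, 7:1, 8:1, 9:1}
Step 1: smallest deg-1 vertex = 2, p_1 = 3. Add edge {2,3}. Now deg[2]=0, deg[3]=3.
Step 2: smallest deg-1 vertex = 5, p_2 = 1. Add edge {1,5}. Now deg[5]=0, deg[1]=1.
Step 3: smallest deg-1 vertex = 1, p_3 = 6. Add edge {1,6}. Now deg[1]=0, deg[6]=1.
Step 4: smallest deg-1 vertex = 6, p_4 = 3. Add edge {3,6}. Now deg[6]=0, deg[3]=2.
Step 5: smallest deg-1 vertex = 7, p_5 = 4. Add edge {4,7}. Now deg[7]=0, deg[4]=2.
Step 6: smallest deg-1 vertex = 8, p_6 = 3. Add edge {3,8}. Now deg[8]=0, deg[3]=1.
Step 7: smallest deg-1 vertex = 3, p_7 = 4. Add edge {3,4}. Now deg[3]=0, deg[4]=1.
Final: two remaining deg-1 vertices are 4, 9. Add edge {4,9}.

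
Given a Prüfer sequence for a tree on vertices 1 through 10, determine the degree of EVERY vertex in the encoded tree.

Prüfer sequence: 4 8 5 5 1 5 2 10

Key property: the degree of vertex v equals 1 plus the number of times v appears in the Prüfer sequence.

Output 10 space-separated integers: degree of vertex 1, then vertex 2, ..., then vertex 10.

p_1 = 4: count[4] becomes 1
p_2 = 8: count[8] becomes 1
p_3 = 5: count[5] becomes 1
p_4 = 5: count[5] becomes 2
p_5 = 1: count[1] becomes 1
p_6 = 5: count[5] becomes 3
p_7 = 2: count[2] becomes 1
p_8 = 10: count[10] becomes 1
Degrees (1 + count): deg[1]=1+1=2, deg[2]=1+1=2, deg[3]=1+0=1, deg[4]=1+1=2, deg[5]=1+3=4, deg[6]=1+0=1, deg[7]=1+0=1, deg[8]=1+1=2, deg[9]=1+0=1, deg[10]=1+1=2

Answer: 2 2 1 2 4 1 1 2 1 2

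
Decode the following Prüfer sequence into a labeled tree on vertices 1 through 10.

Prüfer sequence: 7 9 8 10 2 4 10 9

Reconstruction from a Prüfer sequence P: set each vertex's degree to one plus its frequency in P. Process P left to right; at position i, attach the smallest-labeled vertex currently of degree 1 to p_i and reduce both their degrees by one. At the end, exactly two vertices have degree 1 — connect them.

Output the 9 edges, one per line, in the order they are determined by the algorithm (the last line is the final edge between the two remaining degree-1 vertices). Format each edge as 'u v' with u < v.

Initial degrees: {1:1, 2:2, 3:1, 4:2, 5:1, 6:1, 7:2, 8:2, 9:3, 10:3}
Step 1: smallest deg-1 vertex = 1, p_1 = 7. Add edge {1,7}. Now deg[1]=0, deg[7]=1.
Step 2: smallest deg-1 vertex = 3, p_2 = 9. Add edge {3,9}. Now deg[3]=0, deg[9]=2.
Step 3: smallest deg-1 vertex = 5, p_3 = 8. Add edge {5,8}. Now deg[5]=0, deg[8]=1.
Step 4: smallest deg-1 vertex = 6, p_4 = 10. Add edge {6,10}. Now deg[6]=0, deg[10]=2.
Step 5: smallest deg-1 vertex = 7, p_5 = 2. Add edge {2,7}. Now deg[7]=0, deg[2]=1.
Step 6: smallest deg-1 vertex = 2, p_6 = 4. Add edge {2,4}. Now deg[2]=0, deg[4]=1.
Step 7: smallest deg-1 vertex = 4, p_7 = 10. Add edge {4,10}. Now deg[4]=0, deg[10]=1.
Step 8: smallest deg-1 vertex = 8, p_8 = 9. Add edge {8,9}. Now deg[8]=0, deg[9]=1.
Final: two remaining deg-1 vertices are 9, 10. Add edge {9,10}.

Answer: 1 7
3 9
5 8
6 10
2 7
2 4
4 10
8 9
9 10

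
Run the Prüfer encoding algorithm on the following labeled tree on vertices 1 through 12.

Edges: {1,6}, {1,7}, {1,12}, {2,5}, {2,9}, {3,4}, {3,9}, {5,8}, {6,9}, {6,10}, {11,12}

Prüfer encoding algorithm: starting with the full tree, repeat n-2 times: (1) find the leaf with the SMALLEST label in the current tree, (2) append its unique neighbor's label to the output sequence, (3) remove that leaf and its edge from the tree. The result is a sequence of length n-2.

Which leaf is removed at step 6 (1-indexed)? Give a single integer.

Step 1: current leaves = {4,7,8,10,11}. Remove leaf 4 (neighbor: 3).
Step 2: current leaves = {3,7,8,10,11}. Remove leaf 3 (neighbor: 9).
Step 3: current leaves = {7,8,10,11}. Remove leaf 7 (neighbor: 1).
Step 4: current leaves = {8,10,11}. Remove leaf 8 (neighbor: 5).
Step 5: current leaves = {5,10,11}. Remove leaf 5 (neighbor: 2).
Step 6: current leaves = {2,10,11}. Remove leaf 2 (neighbor: 9).

Answer: 2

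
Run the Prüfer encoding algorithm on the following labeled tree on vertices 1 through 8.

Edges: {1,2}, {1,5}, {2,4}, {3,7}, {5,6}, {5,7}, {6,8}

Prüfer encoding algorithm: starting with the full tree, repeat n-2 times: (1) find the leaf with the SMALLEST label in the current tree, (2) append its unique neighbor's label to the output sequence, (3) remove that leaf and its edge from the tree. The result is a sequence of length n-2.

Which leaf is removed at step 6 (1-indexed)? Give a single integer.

Step 1: current leaves = {3,4,8}. Remove leaf 3 (neighbor: 7).
Step 2: current leaves = {4,7,8}. Remove leaf 4 (neighbor: 2).
Step 3: current leaves = {2,7,8}. Remove leaf 2 (neighbor: 1).
Step 4: current leaves = {1,7,8}. Remove leaf 1 (neighbor: 5).
Step 5: current leaves = {7,8}. Remove leaf 7 (neighbor: 5).
Step 6: current leaves = {5,8}. Remove leaf 5 (neighbor: 6).

Answer: 5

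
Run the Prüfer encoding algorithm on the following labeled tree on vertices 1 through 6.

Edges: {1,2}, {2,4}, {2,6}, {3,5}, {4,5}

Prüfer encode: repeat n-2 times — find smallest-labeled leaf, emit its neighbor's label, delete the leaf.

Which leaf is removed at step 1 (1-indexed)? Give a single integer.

Step 1: current leaves = {1,3,6}. Remove leaf 1 (neighbor: 2).

Answer: 1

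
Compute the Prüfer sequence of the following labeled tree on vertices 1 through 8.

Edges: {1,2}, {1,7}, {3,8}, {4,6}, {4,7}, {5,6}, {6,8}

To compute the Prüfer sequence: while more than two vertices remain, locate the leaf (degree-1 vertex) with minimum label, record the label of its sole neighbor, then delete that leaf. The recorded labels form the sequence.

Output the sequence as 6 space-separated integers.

Answer: 1 7 8 6 4 6

Derivation:
Step 1: leaves = {2,3,5}. Remove smallest leaf 2, emit neighbor 1.
Step 2: leaves = {1,3,5}. Remove smallest leaf 1, emit neighbor 7.
Step 3: leaves = {3,5,7}. Remove smallest leaf 3, emit neighbor 8.
Step 4: leaves = {5,7,8}. Remove smallest leaf 5, emit neighbor 6.
Step 5: leaves = {7,8}. Remove smallest leaf 7, emit neighbor 4.
Step 6: leaves = {4,8}. Remove smallest leaf 4, emit neighbor 6.
Done: 2 vertices remain (6, 8). Sequence = [1 7 8 6 4 6]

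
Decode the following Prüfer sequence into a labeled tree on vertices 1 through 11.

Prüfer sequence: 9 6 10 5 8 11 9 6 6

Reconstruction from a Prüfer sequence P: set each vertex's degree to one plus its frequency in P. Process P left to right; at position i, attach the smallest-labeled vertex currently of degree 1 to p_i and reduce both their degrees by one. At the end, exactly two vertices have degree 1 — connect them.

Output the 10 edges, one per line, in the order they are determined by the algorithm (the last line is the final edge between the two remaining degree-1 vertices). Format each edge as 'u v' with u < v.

Initial degrees: {1:1, 2:1, 3:1, 4:1, 5:2, 6:4, 7:1, 8:2, 9:3, 10:2, 11:2}
Step 1: smallest deg-1 vertex = 1, p_1 = 9. Add edge {1,9}. Now deg[1]=0, deg[9]=2.
Step 2: smallest deg-1 vertex = 2, p_2 = 6. Add edge {2,6}. Now deg[2]=0, deg[6]=3.
Step 3: smallest deg-1 vertex = 3, p_3 = 10. Add edge {3,10}. Now deg[3]=0, deg[10]=1.
Step 4: smallest deg-1 vertex = 4, p_4 = 5. Add edge {4,5}. Now deg[4]=0, deg[5]=1.
Step 5: smallest deg-1 vertex = 5, p_5 = 8. Add edge {5,8}. Now deg[5]=0, deg[8]=1.
Step 6: smallest deg-1 vertex = 7, p_6 = 11. Add edge {7,11}. Now deg[7]=0, deg[11]=1.
Step 7: smallest deg-1 vertex = 8, p_7 = 9. Add edge {8,9}. Now deg[8]=0, deg[9]=1.
Step 8: smallest deg-1 vertex = 9, p_8 = 6. Add edge {6,9}. Now deg[9]=0, deg[6]=2.
Step 9: smallest deg-1 vertex = 10, p_9 = 6. Add edge {6,10}. Now deg[10]=0, deg[6]=1.
Final: two remaining deg-1 vertices are 6, 11. Add edge {6,11}.

Answer: 1 9
2 6
3 10
4 5
5 8
7 11
8 9
6 9
6 10
6 11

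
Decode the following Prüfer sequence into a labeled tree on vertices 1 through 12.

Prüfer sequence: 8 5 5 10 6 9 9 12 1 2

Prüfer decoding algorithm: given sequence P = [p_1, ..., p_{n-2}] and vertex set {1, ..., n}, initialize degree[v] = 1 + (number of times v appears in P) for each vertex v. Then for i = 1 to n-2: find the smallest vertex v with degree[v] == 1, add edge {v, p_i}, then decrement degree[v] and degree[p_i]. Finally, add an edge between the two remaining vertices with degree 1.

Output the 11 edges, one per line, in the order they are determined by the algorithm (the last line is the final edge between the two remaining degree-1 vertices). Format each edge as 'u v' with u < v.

Answer: 3 8
4 5
5 7
5 10
6 8
6 9
9 10
9 12
1 11
1 2
2 12

Derivation:
Initial degrees: {1:2, 2:2, 3:1, 4:1, 5:3, 6:2, 7:1, 8:2, 9:3, 10:2, 11:1, 12:2}
Step 1: smallest deg-1 vertex = 3, p_1 = 8. Add edge {3,8}. Now deg[3]=0, deg[8]=1.
Step 2: smallest deg-1 vertex = 4, p_2 = 5. Add edge {4,5}. Now deg[4]=0, deg[5]=2.
Step 3: smallest deg-1 vertex = 7, p_3 = 5. Add edge {5,7}. Now deg[7]=0, deg[5]=1.
Step 4: smallest deg-1 vertex = 5, p_4 = 10. Add edge {5,10}. Now deg[5]=0, deg[10]=1.
Step 5: smallest deg-1 vertex = 8, p_5 = 6. Add edge {6,8}. Now deg[8]=0, deg[6]=1.
Step 6: smallest deg-1 vertex = 6, p_6 = 9. Add edge {6,9}. Now deg[6]=0, deg[9]=2.
Step 7: smallest deg-1 vertex = 10, p_7 = 9. Add edge {9,10}. Now deg[10]=0, deg[9]=1.
Step 8: smallest deg-1 vertex = 9, p_8 = 12. Add edge {9,12}. Now deg[9]=0, deg[12]=1.
Step 9: smallest deg-1 vertex = 11, p_9 = 1. Add edge {1,11}. Now deg[11]=0, deg[1]=1.
Step 10: smallest deg-1 vertex = 1, p_10 = 2. Add edge {1,2}. Now deg[1]=0, deg[2]=1.
Final: two remaining deg-1 vertices are 2, 12. Add edge {2,12}.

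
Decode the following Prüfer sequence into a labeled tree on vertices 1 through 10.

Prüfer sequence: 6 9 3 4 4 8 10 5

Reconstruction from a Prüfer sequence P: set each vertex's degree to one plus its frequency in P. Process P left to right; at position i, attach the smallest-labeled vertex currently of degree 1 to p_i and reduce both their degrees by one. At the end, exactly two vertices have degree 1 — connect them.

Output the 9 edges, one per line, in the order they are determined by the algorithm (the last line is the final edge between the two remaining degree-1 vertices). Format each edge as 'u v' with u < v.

Initial degrees: {1:1, 2:1, 3:2, 4:3, 5:2, 6:2, 7:1, 8:2, 9:2, 10:2}
Step 1: smallest deg-1 vertex = 1, p_1 = 6. Add edge {1,6}. Now deg[1]=0, deg[6]=1.
Step 2: smallest deg-1 vertex = 2, p_2 = 9. Add edge {2,9}. Now deg[2]=0, deg[9]=1.
Step 3: smallest deg-1 vertex = 6, p_3 = 3. Add edge {3,6}. Now deg[6]=0, deg[3]=1.
Step 4: smallest deg-1 vertex = 3, p_4 = 4. Add edge {3,4}. Now deg[3]=0, deg[4]=2.
Step 5: smallest deg-1 vertex = 7, p_5 = 4. Add edge {4,7}. Now deg[7]=0, deg[4]=1.
Step 6: smallest deg-1 vertex = 4, p_6 = 8. Add edge {4,8}. Now deg[4]=0, deg[8]=1.
Step 7: smallest deg-1 vertex = 8, p_7 = 10. Add edge {8,10}. Now deg[8]=0, deg[10]=1.
Step 8: smallest deg-1 vertex = 9, p_8 = 5. Add edge {5,9}. Now deg[9]=0, deg[5]=1.
Final: two remaining deg-1 vertices are 5, 10. Add edge {5,10}.

Answer: 1 6
2 9
3 6
3 4
4 7
4 8
8 10
5 9
5 10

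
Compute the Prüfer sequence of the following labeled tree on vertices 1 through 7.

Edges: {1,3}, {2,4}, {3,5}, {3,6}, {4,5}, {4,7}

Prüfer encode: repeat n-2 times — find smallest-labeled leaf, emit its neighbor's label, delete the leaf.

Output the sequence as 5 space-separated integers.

Step 1: leaves = {1,2,6,7}. Remove smallest leaf 1, emit neighbor 3.
Step 2: leaves = {2,6,7}. Remove smallest leaf 2, emit neighbor 4.
Step 3: leaves = {6,7}. Remove smallest leaf 6, emit neighbor 3.
Step 4: leaves = {3,7}. Remove smallest leaf 3, emit neighbor 5.
Step 5: leaves = {5,7}. Remove smallest leaf 5, emit neighbor 4.
Done: 2 vertices remain (4, 7). Sequence = [3 4 3 5 4]

Answer: 3 4 3 5 4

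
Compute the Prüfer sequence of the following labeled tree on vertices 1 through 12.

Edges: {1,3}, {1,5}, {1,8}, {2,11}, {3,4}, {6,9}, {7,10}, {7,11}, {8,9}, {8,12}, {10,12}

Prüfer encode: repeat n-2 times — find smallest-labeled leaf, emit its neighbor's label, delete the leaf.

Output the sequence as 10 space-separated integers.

Answer: 11 3 1 1 8 9 8 12 7 10

Derivation:
Step 1: leaves = {2,4,5,6}. Remove smallest leaf 2, emit neighbor 11.
Step 2: leaves = {4,5,6,11}. Remove smallest leaf 4, emit neighbor 3.
Step 3: leaves = {3,5,6,11}. Remove smallest leaf 3, emit neighbor 1.
Step 4: leaves = {5,6,11}. Remove smallest leaf 5, emit neighbor 1.
Step 5: leaves = {1,6,11}. Remove smallest leaf 1, emit neighbor 8.
Step 6: leaves = {6,11}. Remove smallest leaf 6, emit neighbor 9.
Step 7: leaves = {9,11}. Remove smallest leaf 9, emit neighbor 8.
Step 8: leaves = {8,11}. Remove smallest leaf 8, emit neighbor 12.
Step 9: leaves = {11,12}. Remove smallest leaf 11, emit neighbor 7.
Step 10: leaves = {7,12}. Remove smallest leaf 7, emit neighbor 10.
Done: 2 vertices remain (10, 12). Sequence = [11 3 1 1 8 9 8 12 7 10]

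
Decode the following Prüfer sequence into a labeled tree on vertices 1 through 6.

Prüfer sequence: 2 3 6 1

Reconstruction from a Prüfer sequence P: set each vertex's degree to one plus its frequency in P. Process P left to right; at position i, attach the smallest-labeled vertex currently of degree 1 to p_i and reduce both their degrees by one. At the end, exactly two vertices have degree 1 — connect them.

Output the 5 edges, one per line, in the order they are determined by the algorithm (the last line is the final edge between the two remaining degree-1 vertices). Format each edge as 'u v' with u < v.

Answer: 2 4
2 3
3 6
1 5
1 6

Derivation:
Initial degrees: {1:2, 2:2, 3:2, 4:1, 5:1, 6:2}
Step 1: smallest deg-1 vertex = 4, p_1 = 2. Add edge {2,4}. Now deg[4]=0, deg[2]=1.
Step 2: smallest deg-1 vertex = 2, p_2 = 3. Add edge {2,3}. Now deg[2]=0, deg[3]=1.
Step 3: smallest deg-1 vertex = 3, p_3 = 6. Add edge {3,6}. Now deg[3]=0, deg[6]=1.
Step 4: smallest deg-1 vertex = 5, p_4 = 1. Add edge {1,5}. Now deg[5]=0, deg[1]=1.
Final: two remaining deg-1 vertices are 1, 6. Add edge {1,6}.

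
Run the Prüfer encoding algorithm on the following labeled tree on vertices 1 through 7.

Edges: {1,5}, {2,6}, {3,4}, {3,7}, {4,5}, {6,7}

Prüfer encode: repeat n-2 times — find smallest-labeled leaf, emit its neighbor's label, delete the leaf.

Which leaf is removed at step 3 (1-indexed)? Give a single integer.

Answer: 5

Derivation:
Step 1: current leaves = {1,2}. Remove leaf 1 (neighbor: 5).
Step 2: current leaves = {2,5}. Remove leaf 2 (neighbor: 6).
Step 3: current leaves = {5,6}. Remove leaf 5 (neighbor: 4).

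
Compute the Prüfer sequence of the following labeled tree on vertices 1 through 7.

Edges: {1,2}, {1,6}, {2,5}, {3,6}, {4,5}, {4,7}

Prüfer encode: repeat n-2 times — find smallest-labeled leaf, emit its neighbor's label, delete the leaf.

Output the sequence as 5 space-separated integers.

Step 1: leaves = {3,7}. Remove smallest leaf 3, emit neighbor 6.
Step 2: leaves = {6,7}. Remove smallest leaf 6, emit neighbor 1.
Step 3: leaves = {1,7}. Remove smallest leaf 1, emit neighbor 2.
Step 4: leaves = {2,7}. Remove smallest leaf 2, emit neighbor 5.
Step 5: leaves = {5,7}. Remove smallest leaf 5, emit neighbor 4.
Done: 2 vertices remain (4, 7). Sequence = [6 1 2 5 4]

Answer: 6 1 2 5 4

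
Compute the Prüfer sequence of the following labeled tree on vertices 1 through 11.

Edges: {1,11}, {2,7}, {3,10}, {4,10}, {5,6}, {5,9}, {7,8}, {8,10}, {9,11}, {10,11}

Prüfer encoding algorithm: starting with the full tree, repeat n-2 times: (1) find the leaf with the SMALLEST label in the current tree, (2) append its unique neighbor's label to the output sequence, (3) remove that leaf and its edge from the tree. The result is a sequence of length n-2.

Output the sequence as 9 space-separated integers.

Answer: 11 7 10 10 5 9 8 10 11

Derivation:
Step 1: leaves = {1,2,3,4,6}. Remove smallest leaf 1, emit neighbor 11.
Step 2: leaves = {2,3,4,6}. Remove smallest leaf 2, emit neighbor 7.
Step 3: leaves = {3,4,6,7}. Remove smallest leaf 3, emit neighbor 10.
Step 4: leaves = {4,6,7}. Remove smallest leaf 4, emit neighbor 10.
Step 5: leaves = {6,7}. Remove smallest leaf 6, emit neighbor 5.
Step 6: leaves = {5,7}. Remove smallest leaf 5, emit neighbor 9.
Step 7: leaves = {7,9}. Remove smallest leaf 7, emit neighbor 8.
Step 8: leaves = {8,9}. Remove smallest leaf 8, emit neighbor 10.
Step 9: leaves = {9,10}. Remove smallest leaf 9, emit neighbor 11.
Done: 2 vertices remain (10, 11). Sequence = [11 7 10 10 5 9 8 10 11]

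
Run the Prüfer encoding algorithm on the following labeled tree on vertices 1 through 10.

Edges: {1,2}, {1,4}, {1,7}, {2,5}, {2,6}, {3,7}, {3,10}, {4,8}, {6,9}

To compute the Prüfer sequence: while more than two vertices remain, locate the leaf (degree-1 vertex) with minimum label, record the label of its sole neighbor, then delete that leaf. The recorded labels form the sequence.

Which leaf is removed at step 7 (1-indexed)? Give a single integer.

Step 1: current leaves = {5,8,9,10}. Remove leaf 5 (neighbor: 2).
Step 2: current leaves = {8,9,10}. Remove leaf 8 (neighbor: 4).
Step 3: current leaves = {4,9,10}. Remove leaf 4 (neighbor: 1).
Step 4: current leaves = {9,10}. Remove leaf 9 (neighbor: 6).
Step 5: current leaves = {6,10}. Remove leaf 6 (neighbor: 2).
Step 6: current leaves = {2,10}. Remove leaf 2 (neighbor: 1).
Step 7: current leaves = {1,10}. Remove leaf 1 (neighbor: 7).

Answer: 1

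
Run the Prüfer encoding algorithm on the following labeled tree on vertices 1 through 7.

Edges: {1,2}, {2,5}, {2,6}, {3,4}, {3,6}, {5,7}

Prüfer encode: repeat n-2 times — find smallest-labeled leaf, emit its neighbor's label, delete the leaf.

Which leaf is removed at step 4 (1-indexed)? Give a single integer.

Step 1: current leaves = {1,4,7}. Remove leaf 1 (neighbor: 2).
Step 2: current leaves = {4,7}. Remove leaf 4 (neighbor: 3).
Step 3: current leaves = {3,7}. Remove leaf 3 (neighbor: 6).
Step 4: current leaves = {6,7}. Remove leaf 6 (neighbor: 2).

Answer: 6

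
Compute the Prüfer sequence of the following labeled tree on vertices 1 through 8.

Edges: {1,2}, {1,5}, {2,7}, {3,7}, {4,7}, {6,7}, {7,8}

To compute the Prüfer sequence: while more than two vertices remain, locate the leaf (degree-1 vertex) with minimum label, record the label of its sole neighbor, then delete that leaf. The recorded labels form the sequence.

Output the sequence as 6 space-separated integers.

Step 1: leaves = {3,4,5,6,8}. Remove smallest leaf 3, emit neighbor 7.
Step 2: leaves = {4,5,6,8}. Remove smallest leaf 4, emit neighbor 7.
Step 3: leaves = {5,6,8}. Remove smallest leaf 5, emit neighbor 1.
Step 4: leaves = {1,6,8}. Remove smallest leaf 1, emit neighbor 2.
Step 5: leaves = {2,6,8}. Remove smallest leaf 2, emit neighbor 7.
Step 6: leaves = {6,8}. Remove smallest leaf 6, emit neighbor 7.
Done: 2 vertices remain (7, 8). Sequence = [7 7 1 2 7 7]

Answer: 7 7 1 2 7 7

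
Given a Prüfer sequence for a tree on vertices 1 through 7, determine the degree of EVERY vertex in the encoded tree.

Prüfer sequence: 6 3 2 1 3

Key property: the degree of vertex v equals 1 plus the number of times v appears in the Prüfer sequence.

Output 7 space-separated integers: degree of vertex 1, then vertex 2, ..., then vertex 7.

Answer: 2 2 3 1 1 2 1

Derivation:
p_1 = 6: count[6] becomes 1
p_2 = 3: count[3] becomes 1
p_3 = 2: count[2] becomes 1
p_4 = 1: count[1] becomes 1
p_5 = 3: count[3] becomes 2
Degrees (1 + count): deg[1]=1+1=2, deg[2]=1+1=2, deg[3]=1+2=3, deg[4]=1+0=1, deg[5]=1+0=1, deg[6]=1+1=2, deg[7]=1+0=1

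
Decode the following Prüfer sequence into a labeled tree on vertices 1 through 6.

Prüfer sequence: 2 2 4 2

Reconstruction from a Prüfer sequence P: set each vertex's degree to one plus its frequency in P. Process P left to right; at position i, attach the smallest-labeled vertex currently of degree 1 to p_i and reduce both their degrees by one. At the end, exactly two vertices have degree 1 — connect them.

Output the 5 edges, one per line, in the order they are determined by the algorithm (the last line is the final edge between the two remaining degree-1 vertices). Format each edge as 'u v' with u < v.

Initial degrees: {1:1, 2:4, 3:1, 4:2, 5:1, 6:1}
Step 1: smallest deg-1 vertex = 1, p_1 = 2. Add edge {1,2}. Now deg[1]=0, deg[2]=3.
Step 2: smallest deg-1 vertex = 3, p_2 = 2. Add edge {2,3}. Now deg[3]=0, deg[2]=2.
Step 3: smallest deg-1 vertex = 5, p_3 = 4. Add edge {4,5}. Now deg[5]=0, deg[4]=1.
Step 4: smallest deg-1 vertex = 4, p_4 = 2. Add edge {2,4}. Now deg[4]=0, deg[2]=1.
Final: two remaining deg-1 vertices are 2, 6. Add edge {2,6}.

Answer: 1 2
2 3
4 5
2 4
2 6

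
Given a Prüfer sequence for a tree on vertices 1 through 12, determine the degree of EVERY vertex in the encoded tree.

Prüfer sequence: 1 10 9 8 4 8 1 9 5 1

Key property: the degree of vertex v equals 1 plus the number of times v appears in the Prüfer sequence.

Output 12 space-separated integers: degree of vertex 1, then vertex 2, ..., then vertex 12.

p_1 = 1: count[1] becomes 1
p_2 = 10: count[10] becomes 1
p_3 = 9: count[9] becomes 1
p_4 = 8: count[8] becomes 1
p_5 = 4: count[4] becomes 1
p_6 = 8: count[8] becomes 2
p_7 = 1: count[1] becomes 2
p_8 = 9: count[9] becomes 2
p_9 = 5: count[5] becomes 1
p_10 = 1: count[1] becomes 3
Degrees (1 + count): deg[1]=1+3=4, deg[2]=1+0=1, deg[3]=1+0=1, deg[4]=1+1=2, deg[5]=1+1=2, deg[6]=1+0=1, deg[7]=1+0=1, deg[8]=1+2=3, deg[9]=1+2=3, deg[10]=1+1=2, deg[11]=1+0=1, deg[12]=1+0=1

Answer: 4 1 1 2 2 1 1 3 3 2 1 1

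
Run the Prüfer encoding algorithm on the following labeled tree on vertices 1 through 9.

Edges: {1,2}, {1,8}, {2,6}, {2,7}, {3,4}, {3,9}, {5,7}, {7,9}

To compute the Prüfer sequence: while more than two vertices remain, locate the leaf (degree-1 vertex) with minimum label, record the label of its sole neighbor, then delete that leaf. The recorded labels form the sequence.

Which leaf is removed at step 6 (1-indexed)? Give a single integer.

Answer: 1

Derivation:
Step 1: current leaves = {4,5,6,8}. Remove leaf 4 (neighbor: 3).
Step 2: current leaves = {3,5,6,8}. Remove leaf 3 (neighbor: 9).
Step 3: current leaves = {5,6,8,9}. Remove leaf 5 (neighbor: 7).
Step 4: current leaves = {6,8,9}. Remove leaf 6 (neighbor: 2).
Step 5: current leaves = {8,9}. Remove leaf 8 (neighbor: 1).
Step 6: current leaves = {1,9}. Remove leaf 1 (neighbor: 2).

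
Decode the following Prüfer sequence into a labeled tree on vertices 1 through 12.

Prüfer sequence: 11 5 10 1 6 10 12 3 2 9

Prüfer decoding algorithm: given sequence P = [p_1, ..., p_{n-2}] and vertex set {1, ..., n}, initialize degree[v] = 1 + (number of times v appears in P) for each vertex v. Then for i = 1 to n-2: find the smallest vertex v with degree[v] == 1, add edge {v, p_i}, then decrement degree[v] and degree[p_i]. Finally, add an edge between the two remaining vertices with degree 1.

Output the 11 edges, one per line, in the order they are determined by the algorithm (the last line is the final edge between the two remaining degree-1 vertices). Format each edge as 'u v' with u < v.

Answer: 4 11
5 7
5 10
1 8
1 6
6 10
10 12
3 11
2 3
2 9
9 12

Derivation:
Initial degrees: {1:2, 2:2, 3:2, 4:1, 5:2, 6:2, 7:1, 8:1, 9:2, 10:3, 11:2, 12:2}
Step 1: smallest deg-1 vertex = 4, p_1 = 11. Add edge {4,11}. Now deg[4]=0, deg[11]=1.
Step 2: smallest deg-1 vertex = 7, p_2 = 5. Add edge {5,7}. Now deg[7]=0, deg[5]=1.
Step 3: smallest deg-1 vertex = 5, p_3 = 10. Add edge {5,10}. Now deg[5]=0, deg[10]=2.
Step 4: smallest deg-1 vertex = 8, p_4 = 1. Add edge {1,8}. Now deg[8]=0, deg[1]=1.
Step 5: smallest deg-1 vertex = 1, p_5 = 6. Add edge {1,6}. Now deg[1]=0, deg[6]=1.
Step 6: smallest deg-1 vertex = 6, p_6 = 10. Add edge {6,10}. Now deg[6]=0, deg[10]=1.
Step 7: smallest deg-1 vertex = 10, p_7 = 12. Add edge {10,12}. Now deg[10]=0, deg[12]=1.
Step 8: smallest deg-1 vertex = 11, p_8 = 3. Add edge {3,11}. Now deg[11]=0, deg[3]=1.
Step 9: smallest deg-1 vertex = 3, p_9 = 2. Add edge {2,3}. Now deg[3]=0, deg[2]=1.
Step 10: smallest deg-1 vertex = 2, p_10 = 9. Add edge {2,9}. Now deg[2]=0, deg[9]=1.
Final: two remaining deg-1 vertices are 9, 12. Add edge {9,12}.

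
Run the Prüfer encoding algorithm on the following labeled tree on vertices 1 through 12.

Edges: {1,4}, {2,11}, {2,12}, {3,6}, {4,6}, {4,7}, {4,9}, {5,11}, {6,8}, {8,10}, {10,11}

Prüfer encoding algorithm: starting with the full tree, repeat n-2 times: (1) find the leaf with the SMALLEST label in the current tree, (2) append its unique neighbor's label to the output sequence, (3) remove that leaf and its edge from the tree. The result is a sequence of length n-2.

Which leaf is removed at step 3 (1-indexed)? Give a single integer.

Step 1: current leaves = {1,3,5,7,9,12}. Remove leaf 1 (neighbor: 4).
Step 2: current leaves = {3,5,7,9,12}. Remove leaf 3 (neighbor: 6).
Step 3: current leaves = {5,7,9,12}. Remove leaf 5 (neighbor: 11).

Answer: 5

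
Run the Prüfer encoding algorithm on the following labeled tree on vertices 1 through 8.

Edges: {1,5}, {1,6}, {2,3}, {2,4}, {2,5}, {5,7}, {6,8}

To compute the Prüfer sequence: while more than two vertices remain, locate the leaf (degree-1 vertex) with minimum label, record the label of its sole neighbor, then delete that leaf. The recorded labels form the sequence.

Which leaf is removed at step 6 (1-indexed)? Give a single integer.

Answer: 1

Derivation:
Step 1: current leaves = {3,4,7,8}. Remove leaf 3 (neighbor: 2).
Step 2: current leaves = {4,7,8}. Remove leaf 4 (neighbor: 2).
Step 3: current leaves = {2,7,8}. Remove leaf 2 (neighbor: 5).
Step 4: current leaves = {7,8}. Remove leaf 7 (neighbor: 5).
Step 5: current leaves = {5,8}. Remove leaf 5 (neighbor: 1).
Step 6: current leaves = {1,8}. Remove leaf 1 (neighbor: 6).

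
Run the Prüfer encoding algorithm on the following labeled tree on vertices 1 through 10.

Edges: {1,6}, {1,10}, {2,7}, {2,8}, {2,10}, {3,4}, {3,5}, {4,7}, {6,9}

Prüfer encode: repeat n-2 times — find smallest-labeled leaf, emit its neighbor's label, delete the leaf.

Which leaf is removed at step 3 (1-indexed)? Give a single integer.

Answer: 4

Derivation:
Step 1: current leaves = {5,8,9}. Remove leaf 5 (neighbor: 3).
Step 2: current leaves = {3,8,9}. Remove leaf 3 (neighbor: 4).
Step 3: current leaves = {4,8,9}. Remove leaf 4 (neighbor: 7).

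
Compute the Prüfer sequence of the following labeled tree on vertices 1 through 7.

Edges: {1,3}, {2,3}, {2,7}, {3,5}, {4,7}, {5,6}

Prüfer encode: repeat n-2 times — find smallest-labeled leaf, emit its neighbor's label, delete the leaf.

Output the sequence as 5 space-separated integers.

Step 1: leaves = {1,4,6}. Remove smallest leaf 1, emit neighbor 3.
Step 2: leaves = {4,6}. Remove smallest leaf 4, emit neighbor 7.
Step 3: leaves = {6,7}. Remove smallest leaf 6, emit neighbor 5.
Step 4: leaves = {5,7}. Remove smallest leaf 5, emit neighbor 3.
Step 5: leaves = {3,7}. Remove smallest leaf 3, emit neighbor 2.
Done: 2 vertices remain (2, 7). Sequence = [3 7 5 3 2]

Answer: 3 7 5 3 2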